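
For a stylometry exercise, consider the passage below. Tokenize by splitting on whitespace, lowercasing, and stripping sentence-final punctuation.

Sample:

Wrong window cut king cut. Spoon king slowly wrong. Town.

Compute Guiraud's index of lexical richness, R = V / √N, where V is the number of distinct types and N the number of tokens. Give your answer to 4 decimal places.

2.2136

N = 10, V = 7.
√N = 3.162278
R = 7 / 3.162278 = 2.2136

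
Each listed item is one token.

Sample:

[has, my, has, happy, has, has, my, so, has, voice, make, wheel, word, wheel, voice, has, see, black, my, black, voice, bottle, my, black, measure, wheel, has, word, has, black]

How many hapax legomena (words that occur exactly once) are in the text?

6

Frequencies: has:8, my:4, black:4, voice:3, wheel:3, word:2, happy:1, so:1, make:1, see:1, bottle:1, measure:1
Hapax (freq=1): bottle, happy, make, measure, see, so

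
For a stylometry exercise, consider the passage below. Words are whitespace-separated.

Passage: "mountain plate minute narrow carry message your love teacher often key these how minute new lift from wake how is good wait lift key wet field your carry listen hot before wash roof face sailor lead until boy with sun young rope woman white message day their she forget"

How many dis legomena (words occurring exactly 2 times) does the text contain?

7

Frequencies: minute:2, carry:2, message:2, your:2, key:2, how:2, lift:2, mountain:1, plate:1, narrow:1, love:1, teacher:1, often:1, these:1, new:1, from:1, wake:1, is:1, good:1, wait:1, … (22 more, each freq 1)
Words with frequency 2: carry, how, key, lift, message, minute, your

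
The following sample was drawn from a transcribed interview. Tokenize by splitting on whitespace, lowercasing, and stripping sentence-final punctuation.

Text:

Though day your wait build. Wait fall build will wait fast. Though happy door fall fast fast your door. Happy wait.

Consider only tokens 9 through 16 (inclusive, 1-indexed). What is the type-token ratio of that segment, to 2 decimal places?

0.88

Segment tokens 9–16: will, wait, fast, though, happy, door, fall, fast
Segment N = 8, segment V = 7.
TTR = 7 / 8 = 0.88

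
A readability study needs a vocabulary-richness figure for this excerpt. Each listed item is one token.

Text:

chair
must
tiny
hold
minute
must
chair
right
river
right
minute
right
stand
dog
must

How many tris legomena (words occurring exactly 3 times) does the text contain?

2

Frequencies: must:3, right:3, chair:2, minute:2, tiny:1, hold:1, river:1, stand:1, dog:1
Words with frequency 3: must, right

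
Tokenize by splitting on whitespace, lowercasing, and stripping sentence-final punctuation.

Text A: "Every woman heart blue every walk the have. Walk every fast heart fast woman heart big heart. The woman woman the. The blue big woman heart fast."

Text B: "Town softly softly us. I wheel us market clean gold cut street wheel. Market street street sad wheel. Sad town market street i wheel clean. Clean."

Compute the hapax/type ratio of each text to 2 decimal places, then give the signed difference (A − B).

A: hapax=1, V=9, ratio=0.11
B: hapax=2, V=11, ratio=0.18
Difference = 0.11 − 0.18 = -0.07

-0.07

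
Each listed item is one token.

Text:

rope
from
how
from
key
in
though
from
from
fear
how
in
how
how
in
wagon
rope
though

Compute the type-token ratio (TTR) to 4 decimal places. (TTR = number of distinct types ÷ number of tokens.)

N = 18 tokens, V = 8 types.
TTR = V / N = 8 / 18 = 0.4444

0.4444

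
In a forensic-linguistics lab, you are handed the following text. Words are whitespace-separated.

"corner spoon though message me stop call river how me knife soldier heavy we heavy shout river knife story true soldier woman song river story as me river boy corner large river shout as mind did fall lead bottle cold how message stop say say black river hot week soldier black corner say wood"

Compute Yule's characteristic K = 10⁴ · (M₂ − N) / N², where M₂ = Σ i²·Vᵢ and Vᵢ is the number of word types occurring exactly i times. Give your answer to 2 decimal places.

246.91

Frequencies: river:6, corner:3, me:3, soldier:3, say:3, message:2, stop:2, how:2, knife:2, heavy:2, shout:2, story:2, as:2, black:2, spoon:1, though:1, call:1, we:1, true:1, woman:1, … (12 more, each freq 1)
N = 54. Frequency spectrum: V_1=18, V_2=9, V_3=4, V_6=1
M₂ = 1²·18 + 2²·9 + 3²·4 + 6²·1 = 126
K = 10000 × (126 − 54) / 54² = 246.91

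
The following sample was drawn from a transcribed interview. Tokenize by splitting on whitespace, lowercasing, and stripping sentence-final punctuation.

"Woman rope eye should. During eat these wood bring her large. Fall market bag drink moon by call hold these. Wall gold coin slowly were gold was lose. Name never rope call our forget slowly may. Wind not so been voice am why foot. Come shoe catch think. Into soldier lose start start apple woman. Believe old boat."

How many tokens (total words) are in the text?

Tokens: woman, rope, eye, should, during, eat, these, wood, bring, her, large, fall, market, bag, drink, moon, by, call, hold, these, wall, gold, coin, slowly, were, gold, was, lose, name, never, rope, call, our, forget, slowly, may, wind, not, so, been, voice, am, why, foot, come, shoe, catch, think, into, soldier, lose, start, start, apple, woman, believe, old, boat
N = 58

58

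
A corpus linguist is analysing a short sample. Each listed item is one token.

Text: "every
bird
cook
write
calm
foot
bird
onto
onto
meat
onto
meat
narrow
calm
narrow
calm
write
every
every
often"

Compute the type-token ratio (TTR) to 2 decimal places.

N = 20 tokens, V = 10 types.
TTR = V / N = 10 / 20 = 0.50

0.50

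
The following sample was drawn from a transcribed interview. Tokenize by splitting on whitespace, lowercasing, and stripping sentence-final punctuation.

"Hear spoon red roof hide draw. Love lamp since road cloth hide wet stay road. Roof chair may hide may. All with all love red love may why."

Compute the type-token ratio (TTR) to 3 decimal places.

0.643

N = 28 tokens, V = 18 types.
TTR = V / N = 18 / 28 = 0.643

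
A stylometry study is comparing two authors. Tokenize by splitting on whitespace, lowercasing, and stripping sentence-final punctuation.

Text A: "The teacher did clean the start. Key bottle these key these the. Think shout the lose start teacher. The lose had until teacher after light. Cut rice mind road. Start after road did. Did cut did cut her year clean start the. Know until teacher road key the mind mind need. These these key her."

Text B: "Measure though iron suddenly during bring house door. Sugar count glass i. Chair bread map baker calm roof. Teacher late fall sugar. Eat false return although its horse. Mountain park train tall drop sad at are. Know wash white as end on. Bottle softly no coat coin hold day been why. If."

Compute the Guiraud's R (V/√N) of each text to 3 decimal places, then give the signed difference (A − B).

A: V=23, N=55, R=3.101
B: V=51, N=52, R=7.072
Difference = 3.101 − 7.072 = -3.971

-3.971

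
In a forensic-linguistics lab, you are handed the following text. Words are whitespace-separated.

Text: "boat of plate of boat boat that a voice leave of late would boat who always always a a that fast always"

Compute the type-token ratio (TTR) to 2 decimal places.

0.55

N = 22 tokens, V = 12 types.
TTR = V / N = 12 / 22 = 0.55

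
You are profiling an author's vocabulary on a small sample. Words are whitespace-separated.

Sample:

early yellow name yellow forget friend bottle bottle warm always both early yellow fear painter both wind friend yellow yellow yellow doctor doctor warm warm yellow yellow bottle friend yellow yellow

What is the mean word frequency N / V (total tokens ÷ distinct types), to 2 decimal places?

2.38

N = 31 tokens, V = 13 types.
Mean frequency = N / V = 31 / 13 = 2.38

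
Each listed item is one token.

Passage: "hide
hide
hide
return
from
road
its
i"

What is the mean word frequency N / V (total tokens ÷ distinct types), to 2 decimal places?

N = 8 tokens, V = 6 types.
Mean frequency = N / V = 8 / 6 = 1.33

1.33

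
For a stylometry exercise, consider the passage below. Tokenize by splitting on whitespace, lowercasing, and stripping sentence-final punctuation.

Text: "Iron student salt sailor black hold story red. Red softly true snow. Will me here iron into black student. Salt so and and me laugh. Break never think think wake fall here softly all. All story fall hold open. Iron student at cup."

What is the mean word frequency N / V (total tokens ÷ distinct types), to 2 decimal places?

1.59

N = 43 tokens, V = 27 types.
Mean frequency = N / V = 43 / 27 = 1.59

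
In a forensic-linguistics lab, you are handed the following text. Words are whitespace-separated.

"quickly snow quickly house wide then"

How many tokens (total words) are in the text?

Tokens: quickly, snow, quickly, house, wide, then
N = 6

6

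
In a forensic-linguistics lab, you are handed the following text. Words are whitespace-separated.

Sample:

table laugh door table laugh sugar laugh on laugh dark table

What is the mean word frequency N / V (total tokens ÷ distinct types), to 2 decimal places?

N = 11 tokens, V = 6 types.
Mean frequency = N / V = 11 / 6 = 1.83

1.83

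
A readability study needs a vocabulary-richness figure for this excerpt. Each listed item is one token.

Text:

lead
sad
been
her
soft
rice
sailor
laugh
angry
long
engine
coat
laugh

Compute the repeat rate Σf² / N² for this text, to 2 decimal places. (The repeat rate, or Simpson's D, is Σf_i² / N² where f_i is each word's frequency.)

Frequencies: laugh:2, lead:1, sad:1, been:1, her:1, soft:1, rice:1, sailor:1, angry:1, long:1, engine:1, coat:1
Σf² = 15; N² = 169
Repeat rate = 15 / 169 = 0.09

0.09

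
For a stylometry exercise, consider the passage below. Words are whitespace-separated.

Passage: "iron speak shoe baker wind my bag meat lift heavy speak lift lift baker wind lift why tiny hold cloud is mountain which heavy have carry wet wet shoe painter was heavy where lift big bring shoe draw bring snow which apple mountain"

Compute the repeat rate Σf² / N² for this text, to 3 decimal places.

0.048

Frequencies: lift:5, shoe:3, heavy:3, speak:2, baker:2, wind:2, mountain:2, which:2, wet:2, bring:2, iron:1, my:1, bag:1, meat:1, why:1, tiny:1, hold:1, cloud:1, is:1, have:1, … (8 more, each freq 1)
Σf² = 89; N² = 1849
Repeat rate = 89 / 1849 = 0.048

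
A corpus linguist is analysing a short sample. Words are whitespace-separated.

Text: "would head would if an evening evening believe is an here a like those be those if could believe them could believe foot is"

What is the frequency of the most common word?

3

Frequencies: believe:3, would:2, if:2, an:2, evening:2, is:2, those:2, could:2, head:1, here:1, a:1, like:1, be:1, them:1, foot:1
Most common: 'believe' with frequency 3.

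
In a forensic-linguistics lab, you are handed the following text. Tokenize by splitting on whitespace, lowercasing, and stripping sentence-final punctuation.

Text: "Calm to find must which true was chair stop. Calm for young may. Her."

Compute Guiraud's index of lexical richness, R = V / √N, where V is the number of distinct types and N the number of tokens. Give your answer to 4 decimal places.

3.4744

N = 14, V = 13.
√N = 3.741657
R = 13 / 3.741657 = 3.4744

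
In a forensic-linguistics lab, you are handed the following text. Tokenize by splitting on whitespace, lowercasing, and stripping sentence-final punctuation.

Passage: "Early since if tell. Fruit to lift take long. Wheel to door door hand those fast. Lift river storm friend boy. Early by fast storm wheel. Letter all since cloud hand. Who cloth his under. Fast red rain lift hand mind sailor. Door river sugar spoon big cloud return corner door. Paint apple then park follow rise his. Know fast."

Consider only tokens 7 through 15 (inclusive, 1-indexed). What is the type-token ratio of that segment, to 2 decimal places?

Segment tokens 7–15: lift, take, long, wheel, to, door, door, hand, those
Segment N = 9, segment V = 8.
TTR = 8 / 9 = 0.89

0.89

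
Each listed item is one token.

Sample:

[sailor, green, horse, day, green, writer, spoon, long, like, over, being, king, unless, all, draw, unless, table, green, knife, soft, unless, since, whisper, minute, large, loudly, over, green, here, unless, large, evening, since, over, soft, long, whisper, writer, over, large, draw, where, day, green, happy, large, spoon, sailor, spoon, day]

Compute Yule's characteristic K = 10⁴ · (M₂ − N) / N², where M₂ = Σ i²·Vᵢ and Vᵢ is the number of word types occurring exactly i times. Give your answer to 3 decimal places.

Frequencies: green:5, over:4, unless:4, large:4, day:3, spoon:3, sailor:2, writer:2, long:2, draw:2, soft:2, since:2, whisper:2, horse:1, like:1, being:1, king:1, all:1, table:1, knife:1, … (6 more, each freq 1)
N = 50. Frequency spectrum: V_1=13, V_2=7, V_3=2, V_4=3, V_5=1
M₂ = 1²·13 + 2²·7 + 3²·2 + 4²·3 + 5²·1 = 132
K = 10000 × (132 − 50) / 50² = 328.000

328.000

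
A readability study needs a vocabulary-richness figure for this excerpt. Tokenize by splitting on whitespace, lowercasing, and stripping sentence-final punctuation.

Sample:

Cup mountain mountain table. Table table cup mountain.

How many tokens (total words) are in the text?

Tokens: cup, mountain, mountain, table, table, table, cup, mountain
N = 8

8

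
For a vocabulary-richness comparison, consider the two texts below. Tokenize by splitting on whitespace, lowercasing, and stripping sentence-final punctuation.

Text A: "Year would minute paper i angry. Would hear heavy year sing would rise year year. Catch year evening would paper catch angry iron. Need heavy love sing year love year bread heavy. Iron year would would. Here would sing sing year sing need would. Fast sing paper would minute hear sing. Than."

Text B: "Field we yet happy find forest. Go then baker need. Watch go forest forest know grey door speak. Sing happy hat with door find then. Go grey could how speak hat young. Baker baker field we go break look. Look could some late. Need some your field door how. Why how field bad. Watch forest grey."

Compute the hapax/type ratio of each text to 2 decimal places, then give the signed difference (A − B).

A: hapax=7, V=19, ratio=0.37
B: hapax=10, V=28, ratio=0.36
Difference = 0.37 − 0.36 = 0.01

0.01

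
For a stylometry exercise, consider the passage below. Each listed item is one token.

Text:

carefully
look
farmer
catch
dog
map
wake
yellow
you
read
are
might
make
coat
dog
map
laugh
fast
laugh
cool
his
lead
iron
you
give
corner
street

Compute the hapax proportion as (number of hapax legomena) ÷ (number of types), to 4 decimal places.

0.8261

Frequencies: dog:2, map:2, you:2, laugh:2, carefully:1, look:1, farmer:1, catch:1, wake:1, yellow:1, read:1, are:1, might:1, make:1, coat:1, fast:1, cool:1, his:1, lead:1, iron:1, … (3 more, each freq 1)
Hapax count = 19; type count = 23.
Ratio = 19 / 23 = 0.8261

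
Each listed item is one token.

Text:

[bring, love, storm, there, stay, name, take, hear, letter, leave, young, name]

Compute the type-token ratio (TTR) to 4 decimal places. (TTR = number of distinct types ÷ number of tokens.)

N = 12 tokens, V = 11 types.
TTR = V / N = 11 / 12 = 0.9167

0.9167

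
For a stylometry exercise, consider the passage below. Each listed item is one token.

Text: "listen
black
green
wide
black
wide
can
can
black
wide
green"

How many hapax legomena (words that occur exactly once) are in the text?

Frequencies: black:3, wide:3, green:2, can:2, listen:1
Hapax (freq=1): listen

1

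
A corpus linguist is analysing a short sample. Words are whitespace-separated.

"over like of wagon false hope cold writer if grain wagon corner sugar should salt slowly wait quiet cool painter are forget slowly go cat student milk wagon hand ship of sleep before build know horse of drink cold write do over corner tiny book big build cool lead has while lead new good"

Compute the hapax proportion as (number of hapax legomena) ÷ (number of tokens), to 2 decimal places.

0.63

Frequencies: of:3, wagon:3, over:2, cold:2, corner:2, slowly:2, cool:2, build:2, lead:2, like:1, false:1, hope:1, writer:1, if:1, grain:1, sugar:1, should:1, salt:1, wait:1, quiet:1, … (23 more, each freq 1)
Hapax count = 34; token count = 54.
Ratio = 34 / 54 = 0.63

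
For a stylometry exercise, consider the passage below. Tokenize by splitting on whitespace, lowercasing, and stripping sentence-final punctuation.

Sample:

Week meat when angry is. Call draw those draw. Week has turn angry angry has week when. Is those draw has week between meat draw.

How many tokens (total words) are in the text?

25

Tokens: week, meat, when, angry, is, call, draw, those, draw, week, has, turn, angry, angry, has, week, when, is, those, draw, has, week, between, meat, draw
N = 25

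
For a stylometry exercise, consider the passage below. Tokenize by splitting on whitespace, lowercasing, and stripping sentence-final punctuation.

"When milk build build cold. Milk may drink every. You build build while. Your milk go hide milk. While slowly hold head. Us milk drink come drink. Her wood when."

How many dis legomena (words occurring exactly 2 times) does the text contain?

2

Frequencies: milk:5, build:4, drink:3, when:2, while:2, cold:1, may:1, every:1, you:1, your:1, go:1, hide:1, slowly:1, hold:1, head:1, us:1, come:1, her:1, wood:1
Words with frequency 2: when, while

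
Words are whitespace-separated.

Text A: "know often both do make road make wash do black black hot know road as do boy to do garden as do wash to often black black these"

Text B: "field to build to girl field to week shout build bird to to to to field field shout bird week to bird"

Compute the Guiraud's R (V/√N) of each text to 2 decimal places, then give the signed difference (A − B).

1.16

A: V=14, N=28, R=2.65
B: V=7, N=22, R=1.49
Difference = 2.65 − 1.49 = 1.16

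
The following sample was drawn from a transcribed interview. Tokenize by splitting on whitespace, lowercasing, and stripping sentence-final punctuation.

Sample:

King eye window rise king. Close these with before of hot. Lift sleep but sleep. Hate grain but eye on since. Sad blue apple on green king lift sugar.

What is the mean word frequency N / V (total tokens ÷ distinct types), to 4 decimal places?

N = 29 tokens, V = 22 types.
Mean frequency = N / V = 29 / 22 = 1.3182

1.3182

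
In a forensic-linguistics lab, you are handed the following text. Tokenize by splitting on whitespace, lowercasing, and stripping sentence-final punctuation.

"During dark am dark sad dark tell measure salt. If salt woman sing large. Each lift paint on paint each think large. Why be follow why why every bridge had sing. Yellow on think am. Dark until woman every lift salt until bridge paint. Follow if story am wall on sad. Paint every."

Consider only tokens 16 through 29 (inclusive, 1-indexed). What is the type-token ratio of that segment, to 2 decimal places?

Segment tokens 16–29: lift, paint, on, paint, each, think, large, why, be, follow, why, why, every, bridge
Segment N = 14, segment V = 11.
TTR = 11 / 14 = 0.79

0.79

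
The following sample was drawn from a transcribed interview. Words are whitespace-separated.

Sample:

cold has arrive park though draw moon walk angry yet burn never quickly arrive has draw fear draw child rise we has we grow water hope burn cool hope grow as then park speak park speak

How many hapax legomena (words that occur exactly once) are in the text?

Frequencies: has:3, park:3, draw:3, arrive:2, burn:2, we:2, grow:2, hope:2, speak:2, cold:1, though:1, moon:1, walk:1, angry:1, yet:1, never:1, quickly:1, fear:1, child:1, rise:1, … (4 more, each freq 1)
Hapax (freq=1): angry, as, child, cold, cool, fear, moon, never, quickly, rise, then, though, walk, water, yet

15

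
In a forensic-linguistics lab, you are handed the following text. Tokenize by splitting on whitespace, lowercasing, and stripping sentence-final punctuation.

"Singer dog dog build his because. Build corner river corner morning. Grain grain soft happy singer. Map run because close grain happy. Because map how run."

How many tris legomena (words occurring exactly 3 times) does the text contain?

Frequencies: because:3, grain:3, singer:2, dog:2, build:2, corner:2, happy:2, map:2, run:2, his:1, river:1, morning:1, soft:1, close:1, how:1
Words with frequency 3: because, grain

2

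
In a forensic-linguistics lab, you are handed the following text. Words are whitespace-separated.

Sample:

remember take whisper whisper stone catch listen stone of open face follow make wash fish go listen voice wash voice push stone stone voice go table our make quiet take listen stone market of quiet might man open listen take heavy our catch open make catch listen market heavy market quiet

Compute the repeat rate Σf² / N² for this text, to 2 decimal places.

Frequencies: stone:5, listen:5, take:3, catch:3, open:3, make:3, voice:3, quiet:3, market:3, whisper:2, of:2, wash:2, go:2, our:2, heavy:2, remember:1, face:1, follow:1, fish:1, push:1, … (3 more, each freq 1)
Σf² = 145; N² = 2601
Repeat rate = 145 / 2601 = 0.06

0.06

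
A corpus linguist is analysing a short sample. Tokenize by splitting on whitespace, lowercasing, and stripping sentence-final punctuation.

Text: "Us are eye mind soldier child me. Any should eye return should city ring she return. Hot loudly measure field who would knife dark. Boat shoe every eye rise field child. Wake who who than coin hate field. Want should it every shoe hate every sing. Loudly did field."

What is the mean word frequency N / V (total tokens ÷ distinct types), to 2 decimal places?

N = 49 tokens, V = 33 types.
Mean frequency = N / V = 49 / 33 = 1.48

1.48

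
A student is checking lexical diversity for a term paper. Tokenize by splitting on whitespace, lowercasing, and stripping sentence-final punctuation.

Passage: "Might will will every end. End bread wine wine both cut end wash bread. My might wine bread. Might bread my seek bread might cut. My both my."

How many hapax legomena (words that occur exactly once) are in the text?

3

Frequencies: bread:5, might:4, my:4, end:3, wine:3, will:2, both:2, cut:2, every:1, wash:1, seek:1
Hapax (freq=1): every, seek, wash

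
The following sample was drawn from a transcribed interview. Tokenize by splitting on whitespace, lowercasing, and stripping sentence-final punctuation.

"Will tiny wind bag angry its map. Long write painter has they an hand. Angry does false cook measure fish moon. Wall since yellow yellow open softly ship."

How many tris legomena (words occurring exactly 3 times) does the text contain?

0

Frequencies: angry:2, yellow:2, will:1, tiny:1, wind:1, bag:1, its:1, map:1, long:1, write:1, painter:1, has:1, they:1, an:1, hand:1, does:1, false:1, cook:1, measure:1, fish:1, … (6 more, each freq 1)
Words with frequency 3: (none)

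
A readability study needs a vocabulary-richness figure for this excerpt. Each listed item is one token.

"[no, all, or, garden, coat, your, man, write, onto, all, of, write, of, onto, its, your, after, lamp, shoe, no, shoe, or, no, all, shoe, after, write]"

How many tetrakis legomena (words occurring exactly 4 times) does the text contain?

0

Frequencies: no:3, all:3, write:3, shoe:3, or:2, your:2, onto:2, of:2, after:2, garden:1, coat:1, man:1, its:1, lamp:1
Words with frequency 4: (none)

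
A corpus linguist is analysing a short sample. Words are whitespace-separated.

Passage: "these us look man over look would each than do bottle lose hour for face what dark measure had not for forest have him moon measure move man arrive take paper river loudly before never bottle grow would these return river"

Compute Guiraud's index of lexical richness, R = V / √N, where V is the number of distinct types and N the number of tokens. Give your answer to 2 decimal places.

5.15

N = 41, V = 33.
√N = 6.403124
R = 33 / 6.403124 = 5.15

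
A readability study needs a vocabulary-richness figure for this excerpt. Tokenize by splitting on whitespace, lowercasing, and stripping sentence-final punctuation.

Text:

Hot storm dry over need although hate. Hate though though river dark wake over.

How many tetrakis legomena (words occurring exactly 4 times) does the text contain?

Frequencies: over:2, hate:2, though:2, hot:1, storm:1, dry:1, need:1, although:1, river:1, dark:1, wake:1
Words with frequency 4: (none)

0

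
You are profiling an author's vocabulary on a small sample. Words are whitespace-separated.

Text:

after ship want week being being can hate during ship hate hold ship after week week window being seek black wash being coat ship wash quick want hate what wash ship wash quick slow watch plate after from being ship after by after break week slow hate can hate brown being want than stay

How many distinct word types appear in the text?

25

Distinct types: {after, being, black, break, brown, by, can, coat, during, from, hate, hold, plate, quick, seek, ship, slow, stay, than, want, wash, watch, week, what, window}
V = 25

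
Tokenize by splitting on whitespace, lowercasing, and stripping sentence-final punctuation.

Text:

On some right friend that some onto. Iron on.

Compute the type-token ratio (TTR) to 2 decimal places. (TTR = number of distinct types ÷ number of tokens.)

0.78

N = 9 tokens, V = 7 types.
TTR = V / N = 7 / 9 = 0.78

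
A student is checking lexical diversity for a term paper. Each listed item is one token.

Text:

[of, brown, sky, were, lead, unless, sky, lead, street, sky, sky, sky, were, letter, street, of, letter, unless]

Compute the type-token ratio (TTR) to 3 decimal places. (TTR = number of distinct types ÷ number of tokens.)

0.444

N = 18 tokens, V = 8 types.
TTR = V / N = 8 / 18 = 0.444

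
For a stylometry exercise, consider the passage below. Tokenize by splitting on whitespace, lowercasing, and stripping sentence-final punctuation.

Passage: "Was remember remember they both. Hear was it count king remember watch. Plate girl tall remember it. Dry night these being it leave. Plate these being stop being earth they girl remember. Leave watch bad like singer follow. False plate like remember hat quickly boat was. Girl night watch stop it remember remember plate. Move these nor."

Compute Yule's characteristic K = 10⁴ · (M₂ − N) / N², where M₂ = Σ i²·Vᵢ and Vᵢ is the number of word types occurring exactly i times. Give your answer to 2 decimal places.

369.34

Frequencies: remember:8, it:4, plate:4, was:3, watch:3, girl:3, these:3, being:3, they:2, night:2, leave:2, stop:2, like:2, both:1, hear:1, count:1, king:1, tall:1, dry:1, earth:1, … (9 more, each freq 1)
N = 57. Frequency spectrum: V_1=16, V_2=5, V_3=5, V_4=2, V_8=1
M₂ = 1²·16 + 2²·5 + 3²·5 + 4²·2 + 8²·1 = 177
K = 10000 × (177 − 57) / 57² = 369.34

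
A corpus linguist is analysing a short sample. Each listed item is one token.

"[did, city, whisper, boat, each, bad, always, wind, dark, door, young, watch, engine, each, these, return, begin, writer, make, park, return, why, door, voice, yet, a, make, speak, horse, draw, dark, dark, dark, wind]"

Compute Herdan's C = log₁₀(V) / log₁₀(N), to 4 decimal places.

0.9239

N = 34, V = 26.
log₁₀(V) = 1.414973, log₁₀(N) = 1.531479
C = 1.414973 / 1.531479 = 0.9239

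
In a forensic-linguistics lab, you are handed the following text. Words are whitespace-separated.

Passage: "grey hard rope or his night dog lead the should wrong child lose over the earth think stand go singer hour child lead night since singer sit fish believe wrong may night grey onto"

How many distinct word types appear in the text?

26

Distinct types: {believe, child, dog, earth, fish, go, grey, hard, his, hour, lead, lose, may, night, onto, or, over, rope, should, since, singer, sit, stand, the, think, wrong}
V = 26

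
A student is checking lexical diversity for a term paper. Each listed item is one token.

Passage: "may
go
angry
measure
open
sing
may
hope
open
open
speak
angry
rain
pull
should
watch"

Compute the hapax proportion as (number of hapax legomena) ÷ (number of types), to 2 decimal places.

Frequencies: open:3, may:2, angry:2, go:1, measure:1, sing:1, hope:1, speak:1, rain:1, pull:1, should:1, watch:1
Hapax count = 9; type count = 12.
Ratio = 9 / 12 = 0.75

0.75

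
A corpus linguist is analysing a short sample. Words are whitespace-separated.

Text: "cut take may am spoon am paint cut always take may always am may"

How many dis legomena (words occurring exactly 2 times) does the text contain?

Frequencies: may:3, am:3, cut:2, take:2, always:2, spoon:1, paint:1
Words with frequency 2: always, cut, take

3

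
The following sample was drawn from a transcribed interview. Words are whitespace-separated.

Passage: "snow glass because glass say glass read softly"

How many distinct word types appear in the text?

Distinct types: {because, glass, read, say, snow, softly}
V = 6

6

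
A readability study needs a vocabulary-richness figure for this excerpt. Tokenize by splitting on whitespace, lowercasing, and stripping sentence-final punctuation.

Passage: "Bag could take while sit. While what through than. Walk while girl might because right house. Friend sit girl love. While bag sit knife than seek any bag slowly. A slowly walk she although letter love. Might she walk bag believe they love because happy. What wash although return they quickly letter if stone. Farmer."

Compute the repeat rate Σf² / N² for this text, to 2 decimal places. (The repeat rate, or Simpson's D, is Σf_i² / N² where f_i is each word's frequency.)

0.04

Frequencies: bag:4, while:4, sit:3, walk:3, love:3, what:2, than:2, girl:2, might:2, because:2, slowly:2, she:2, although:2, letter:2, they:2, could:1, take:1, through:1, right:1, house:1, … (13 more, each freq 1)
Σf² = 117; N² = 3025
Repeat rate = 117 / 3025 = 0.04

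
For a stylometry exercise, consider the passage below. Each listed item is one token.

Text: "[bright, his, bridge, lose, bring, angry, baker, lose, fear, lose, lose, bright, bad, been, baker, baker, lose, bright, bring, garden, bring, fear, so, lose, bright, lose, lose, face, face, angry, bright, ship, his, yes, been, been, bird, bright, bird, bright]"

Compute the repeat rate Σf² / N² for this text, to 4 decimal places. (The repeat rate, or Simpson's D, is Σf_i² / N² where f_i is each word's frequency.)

0.1038

Frequencies: lose:8, bright:7, bring:3, baker:3, been:3, his:2, angry:2, fear:2, face:2, bird:2, bridge:1, bad:1, garden:1, so:1, ship:1, yes:1
Σf² = 166; N² = 1600
Repeat rate = 166 / 1600 = 0.1038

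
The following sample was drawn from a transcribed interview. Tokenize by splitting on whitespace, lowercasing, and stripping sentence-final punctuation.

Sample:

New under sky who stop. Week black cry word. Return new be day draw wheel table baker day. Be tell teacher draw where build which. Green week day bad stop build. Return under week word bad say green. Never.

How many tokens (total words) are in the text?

39

Tokens: new, under, sky, who, stop, week, black, cry, word, return, new, be, day, draw, wheel, table, baker, day, be, tell, teacher, draw, where, build, which, green, week, day, bad, stop, build, return, under, week, word, bad, say, green, never
N = 39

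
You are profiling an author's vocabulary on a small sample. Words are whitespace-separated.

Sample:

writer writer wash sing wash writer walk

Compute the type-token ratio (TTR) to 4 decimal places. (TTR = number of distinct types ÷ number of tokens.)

0.5714

N = 7 tokens, V = 4 types.
TTR = V / N = 4 / 7 = 0.5714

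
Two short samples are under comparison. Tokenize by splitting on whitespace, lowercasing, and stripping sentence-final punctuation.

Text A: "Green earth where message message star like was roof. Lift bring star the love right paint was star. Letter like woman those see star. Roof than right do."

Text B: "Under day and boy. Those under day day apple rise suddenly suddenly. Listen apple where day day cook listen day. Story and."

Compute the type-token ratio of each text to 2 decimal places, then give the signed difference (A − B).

TTR(A) = 20/28 = 0.71
TTR(B) = 12/22 = 0.55
Difference = 0.71 − 0.55 = 0.16

0.16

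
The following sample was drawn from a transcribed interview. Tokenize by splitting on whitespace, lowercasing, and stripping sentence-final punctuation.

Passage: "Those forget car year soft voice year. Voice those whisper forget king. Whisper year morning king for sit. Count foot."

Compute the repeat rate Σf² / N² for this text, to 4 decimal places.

0.0900

Frequencies: year:3, those:2, forget:2, voice:2, whisper:2, king:2, car:1, soft:1, morning:1, for:1, sit:1, count:1, foot:1
Σf² = 36; N² = 400
Repeat rate = 36 / 400 = 0.0900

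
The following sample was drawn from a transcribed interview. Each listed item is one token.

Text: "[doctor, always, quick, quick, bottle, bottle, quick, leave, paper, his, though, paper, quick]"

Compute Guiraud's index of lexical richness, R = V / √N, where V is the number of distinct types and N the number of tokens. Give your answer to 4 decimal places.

2.2188

N = 13, V = 8.
√N = 3.605551
R = 8 / 3.605551 = 2.2188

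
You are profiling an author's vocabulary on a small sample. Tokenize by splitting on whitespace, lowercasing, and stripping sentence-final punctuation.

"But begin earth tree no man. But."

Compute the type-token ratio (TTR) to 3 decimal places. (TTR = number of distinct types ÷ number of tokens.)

N = 7 tokens, V = 6 types.
TTR = V / N = 6 / 7 = 0.857

0.857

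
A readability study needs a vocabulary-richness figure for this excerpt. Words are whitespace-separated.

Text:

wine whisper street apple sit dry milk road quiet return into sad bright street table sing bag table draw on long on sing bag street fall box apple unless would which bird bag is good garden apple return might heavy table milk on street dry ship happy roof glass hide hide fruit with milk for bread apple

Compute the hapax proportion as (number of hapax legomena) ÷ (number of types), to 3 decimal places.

Frequencies: street:4, apple:4, milk:3, table:3, bag:3, on:3, dry:2, return:2, sing:2, hide:2, wine:1, whisper:1, sit:1, road:1, quiet:1, into:1, sad:1, bright:1, draw:1, long:1, … (19 more, each freq 1)
Hapax count = 29; type count = 39.
Ratio = 29 / 39 = 0.744

0.744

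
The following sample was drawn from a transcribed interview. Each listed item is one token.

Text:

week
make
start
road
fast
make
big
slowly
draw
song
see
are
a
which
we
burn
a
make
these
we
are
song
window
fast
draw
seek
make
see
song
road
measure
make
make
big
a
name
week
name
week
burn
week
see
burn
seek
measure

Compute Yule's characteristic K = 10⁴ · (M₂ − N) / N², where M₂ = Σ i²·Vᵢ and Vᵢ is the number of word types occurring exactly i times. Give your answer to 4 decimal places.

Frequencies: make:6, week:4, song:3, see:3, a:3, burn:3, road:2, fast:2, big:2, draw:2, are:2, we:2, seek:2, measure:2, name:2, start:1, slowly:1, which:1, these:1, window:1
N = 45. Frequency spectrum: V_1=5, V_2=9, V_3=4, V_4=1, V_6=1
M₂ = 1²·5 + 2²·9 + 3²·4 + 4²·1 + 6²·1 = 129
K = 10000 × (129 − 45) / 45² = 414.8148

414.8148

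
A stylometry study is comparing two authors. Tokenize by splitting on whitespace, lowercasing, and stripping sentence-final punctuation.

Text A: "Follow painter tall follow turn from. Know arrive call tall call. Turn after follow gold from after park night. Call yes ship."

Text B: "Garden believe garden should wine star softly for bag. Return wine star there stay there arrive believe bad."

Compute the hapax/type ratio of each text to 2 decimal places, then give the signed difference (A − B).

A: hapax=8, V=14, ratio=0.57
B: hapax=8, V=13, ratio=0.62
Difference = 0.57 − 0.62 = -0.05

-0.05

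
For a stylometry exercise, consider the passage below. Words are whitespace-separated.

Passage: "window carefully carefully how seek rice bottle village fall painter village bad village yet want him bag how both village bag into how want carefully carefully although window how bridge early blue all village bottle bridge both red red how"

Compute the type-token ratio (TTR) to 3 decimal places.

N = 40 tokens, V = 22 types.
TTR = V / N = 22 / 40 = 0.550

0.550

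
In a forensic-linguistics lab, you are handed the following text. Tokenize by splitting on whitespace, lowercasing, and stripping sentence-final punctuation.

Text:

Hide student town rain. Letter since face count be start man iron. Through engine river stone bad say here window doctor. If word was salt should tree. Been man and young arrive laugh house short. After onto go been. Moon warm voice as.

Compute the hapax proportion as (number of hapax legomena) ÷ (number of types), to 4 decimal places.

Frequencies: man:2, been:2, hide:1, student:1, town:1, rain:1, letter:1, since:1, face:1, count:1, be:1, start:1, iron:1, through:1, engine:1, river:1, stone:1, bad:1, say:1, here:1, … (21 more, each freq 1)
Hapax count = 39; type count = 41.
Ratio = 39 / 41 = 0.9512

0.9512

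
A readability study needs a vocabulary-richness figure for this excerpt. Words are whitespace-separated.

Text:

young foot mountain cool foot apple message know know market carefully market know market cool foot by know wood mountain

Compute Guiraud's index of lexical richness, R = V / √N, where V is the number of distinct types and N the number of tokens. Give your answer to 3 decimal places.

2.460

N = 20, V = 11.
√N = 4.472136
R = 11 / 4.472136 = 2.460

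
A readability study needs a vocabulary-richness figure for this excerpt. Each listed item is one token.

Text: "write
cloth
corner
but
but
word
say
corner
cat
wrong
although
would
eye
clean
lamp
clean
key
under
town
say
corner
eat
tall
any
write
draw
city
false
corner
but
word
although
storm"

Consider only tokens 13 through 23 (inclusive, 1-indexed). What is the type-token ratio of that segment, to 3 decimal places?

0.909

Segment tokens 13–23: eye, clean, lamp, clean, key, under, town, say, corner, eat, tall
Segment N = 11, segment V = 10.
TTR = 10 / 11 = 0.909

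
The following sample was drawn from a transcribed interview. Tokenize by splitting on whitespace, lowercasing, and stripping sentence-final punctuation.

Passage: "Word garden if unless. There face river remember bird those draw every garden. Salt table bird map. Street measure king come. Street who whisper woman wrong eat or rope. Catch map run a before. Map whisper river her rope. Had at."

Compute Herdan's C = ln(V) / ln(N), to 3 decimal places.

N = 41, V = 33.
ln(V) = 3.496508, ln(N) = 3.713572
C = 3.496508 / 3.713572 = 0.942

0.942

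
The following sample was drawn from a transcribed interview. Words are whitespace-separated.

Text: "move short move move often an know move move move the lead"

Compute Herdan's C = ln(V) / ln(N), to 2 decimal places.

0.78

N = 12, V = 7.
ln(V) = 1.945910, ln(N) = 2.484907
C = 1.945910 / 2.484907 = 0.78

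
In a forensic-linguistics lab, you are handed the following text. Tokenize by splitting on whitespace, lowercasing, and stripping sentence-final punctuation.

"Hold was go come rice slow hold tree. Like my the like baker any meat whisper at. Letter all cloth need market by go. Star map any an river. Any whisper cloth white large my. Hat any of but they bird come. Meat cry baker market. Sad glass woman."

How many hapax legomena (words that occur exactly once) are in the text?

Frequencies: any:4, hold:2, go:2, come:2, like:2, my:2, baker:2, meat:2, whisper:2, cloth:2, market:2, was:1, rice:1, slow:1, tree:1, the:1, at:1, letter:1, all:1, need:1, … (16 more, each freq 1)
Hapax (freq=1): all, an, at, bird, but, by, cry, glass, hat, large, letter, map, need, of, rice, river, sad, slow, star, the, they, tree, was, white, woman

25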